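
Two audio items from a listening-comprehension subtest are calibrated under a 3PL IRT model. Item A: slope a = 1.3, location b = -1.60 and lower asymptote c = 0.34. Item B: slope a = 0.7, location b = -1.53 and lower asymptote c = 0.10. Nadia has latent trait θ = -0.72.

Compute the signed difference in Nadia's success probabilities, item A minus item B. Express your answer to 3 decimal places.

P(θ) = c + (1 − c) · 1 / (1 + exp(−a(θ − b)))
P_A = 0.8406
P_B = 0.6743
P_A − P_B = 0.1663

0.166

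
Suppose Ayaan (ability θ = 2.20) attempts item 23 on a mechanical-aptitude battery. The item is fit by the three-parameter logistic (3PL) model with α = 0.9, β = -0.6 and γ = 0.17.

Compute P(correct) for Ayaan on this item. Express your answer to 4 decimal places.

0.9382

P(θ) = γ + (1 − γ) · 1 / (1 + exp(−α(θ − β)))
Exponent: 0.9 × (2.20 − (-0.6)) = 2.5200
1/(1 + e^{-2.5200}) = 0.9255
P = 0.17 + 0.83 × 0.9255 = 0.9382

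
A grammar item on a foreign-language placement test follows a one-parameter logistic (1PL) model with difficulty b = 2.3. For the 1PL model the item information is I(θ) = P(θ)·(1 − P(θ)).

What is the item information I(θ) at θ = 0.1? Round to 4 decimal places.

0.0898

P = 1/(1+e^{2.2000}) = 0.0998
P(1−P) = 0.0998 × 0.9002 = 0.0898
I = P(1−P) = 0.08980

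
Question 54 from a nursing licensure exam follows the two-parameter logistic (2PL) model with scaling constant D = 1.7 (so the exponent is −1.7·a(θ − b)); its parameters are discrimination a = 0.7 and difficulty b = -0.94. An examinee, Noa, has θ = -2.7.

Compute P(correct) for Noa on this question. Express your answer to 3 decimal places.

0.110

P(θ) = 1 / (1 + exp(−D·a(θ − b)))
Exponent: 1.7 × 0.7 × (-2.7 − (-0.94)) = -2.0944
1/(1 + e^{2.0944}) = 0.1096
P = 0.1096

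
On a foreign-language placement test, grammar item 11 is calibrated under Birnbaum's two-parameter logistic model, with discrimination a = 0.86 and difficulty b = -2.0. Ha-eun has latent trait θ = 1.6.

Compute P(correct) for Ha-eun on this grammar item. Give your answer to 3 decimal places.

P(θ) = 1 / (1 + exp(−a(θ − b)))
Exponent: 0.86 × (1.6 − (-2.0)) = 3.0960
1/(1 + e^{-3.0960}) = 0.9567

0.957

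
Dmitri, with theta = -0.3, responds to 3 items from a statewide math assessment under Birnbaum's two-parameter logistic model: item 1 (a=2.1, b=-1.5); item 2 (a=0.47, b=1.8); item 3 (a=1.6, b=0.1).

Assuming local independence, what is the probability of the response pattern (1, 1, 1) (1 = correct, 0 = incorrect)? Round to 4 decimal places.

0.0868

P(theta) = 1 / (1 + exp(−a(theta − b)))
P_1 = 1/(1+e^{-2.5200}) = 0.9255
P_2 = 1/(1+e^{0.9870}) = 0.2715
P_3 = 1/(1+e^{0.6400}) = 0.3452
L = P_1 × P_2 × P_3 = 0.9255 × 0.2715 × 0.3452 = 0.08676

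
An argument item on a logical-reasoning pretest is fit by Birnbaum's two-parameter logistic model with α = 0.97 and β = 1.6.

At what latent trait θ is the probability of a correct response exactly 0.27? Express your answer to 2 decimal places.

0.57

P(θ) = 1 / (1 + exp(−α(θ − β)))
logit = ln(0.2700/0.7300) = -0.9946
θ = β + logit/(α) = 1.6 + (-0.9946)/0.9700 = 0.5746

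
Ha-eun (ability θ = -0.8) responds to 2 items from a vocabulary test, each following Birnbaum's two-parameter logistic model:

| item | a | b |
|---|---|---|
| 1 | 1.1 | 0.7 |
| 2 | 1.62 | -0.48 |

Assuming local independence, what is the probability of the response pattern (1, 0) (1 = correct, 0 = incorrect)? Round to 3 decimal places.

P(θ) = 1 / (1 + exp(−a(θ − b)))
P_1 = 1/(1+e^{1.6500}) = 0.1611
P_2 = 1/(1+e^{0.5184}) = 0.3732
L = P_1 × (1−P_2) = 0.1611 × 0.6268 = 0.10098

0.101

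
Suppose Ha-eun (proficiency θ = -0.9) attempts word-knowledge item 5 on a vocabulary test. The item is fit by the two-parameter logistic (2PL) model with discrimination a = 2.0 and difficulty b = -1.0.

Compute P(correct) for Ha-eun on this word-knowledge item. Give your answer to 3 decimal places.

0.550

P(θ) = 1 / (1 + exp(−a(θ − b)))
Exponent: 2.0 × (-0.9 − (-1.0)) = 0.2000
1/(1 + e^{-0.2000}) = 0.5498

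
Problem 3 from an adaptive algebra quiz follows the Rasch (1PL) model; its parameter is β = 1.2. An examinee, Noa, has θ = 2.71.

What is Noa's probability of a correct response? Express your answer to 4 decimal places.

P(θ) = 1 / (1 + exp(−(θ − β)))
Exponent: (2.71 − 1.2) = 1.5100
1/(1 + e^{-1.5100}) = 0.8191
P = 0.8191

0.8191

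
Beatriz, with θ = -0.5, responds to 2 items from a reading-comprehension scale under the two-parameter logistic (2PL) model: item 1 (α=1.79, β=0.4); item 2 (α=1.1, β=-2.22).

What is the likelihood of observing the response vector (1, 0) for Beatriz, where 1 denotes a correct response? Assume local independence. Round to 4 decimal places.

P(θ) = 1 / (1 + exp(−α(θ − β)))
P_1 = 1/(1+e^{1.6110}) = 0.1664
P_2 = 1/(1+e^{-1.8920}) = 0.8690
L = P_1 × (1−P_2) = 0.1664 × 0.1310 = 0.02181

0.0218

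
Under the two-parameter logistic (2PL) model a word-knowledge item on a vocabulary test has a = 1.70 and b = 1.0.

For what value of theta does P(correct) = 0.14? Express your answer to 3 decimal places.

P(theta) = 1 / (1 + exp(−a(theta − b)))
logit = ln(0.1400/0.8600) = -1.8153
theta = b + logit/(a) = 1.0 + (-1.8153)/1.7000 = -0.0678

-0.068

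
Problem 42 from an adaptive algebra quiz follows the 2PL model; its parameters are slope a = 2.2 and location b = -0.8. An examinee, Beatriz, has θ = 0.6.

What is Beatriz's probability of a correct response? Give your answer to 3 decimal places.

0.956

P(θ) = 1 / (1 + exp(−a(θ − b)))
Exponent: 2.2 × (0.6 − (-0.8)) = 3.0800
1/(1 + e^{-3.0800}) = 0.9561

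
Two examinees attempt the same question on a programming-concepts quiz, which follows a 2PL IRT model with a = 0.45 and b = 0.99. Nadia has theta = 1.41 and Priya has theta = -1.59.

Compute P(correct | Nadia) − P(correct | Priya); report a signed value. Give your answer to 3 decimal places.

P(theta) = 1 / (1 + exp(−a(theta − b)))
P(Nadia) = 0.5471  [exponent 0.1890]
P(Priya) = 0.2385  [exponent -1.1610]
Difference = 0.5471 − 0.2385 = 0.3086

0.309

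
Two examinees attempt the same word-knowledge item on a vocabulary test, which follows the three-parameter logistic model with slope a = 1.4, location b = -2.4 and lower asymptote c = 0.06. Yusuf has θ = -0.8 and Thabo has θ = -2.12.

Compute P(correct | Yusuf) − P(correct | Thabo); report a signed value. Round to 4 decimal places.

0.2886

P(θ) = c + (1 − c) · 1 / (1 + exp(−a(θ − b)))
P(Yusuf) = 0.9096  [exponent 2.2400]
P(Thabo) = 0.6210  [exponent 0.3920]
Difference = 0.9096 − 0.6210 = 0.2886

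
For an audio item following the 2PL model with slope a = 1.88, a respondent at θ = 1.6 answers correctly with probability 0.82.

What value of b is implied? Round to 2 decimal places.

0.79

P(θ) = 1 / (1 + exp(−a(θ − b)))
logit(0.82) = ln(0.82/0.18) = 1.5163
b = θ − logit/(a) = 1.6 − 1.5163/1.8800 = 0.7934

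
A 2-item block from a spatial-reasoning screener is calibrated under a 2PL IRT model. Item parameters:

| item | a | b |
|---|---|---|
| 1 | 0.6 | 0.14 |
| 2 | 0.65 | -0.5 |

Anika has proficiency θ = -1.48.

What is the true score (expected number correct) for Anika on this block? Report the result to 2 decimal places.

P(θ) = 1 / (1 + exp(−a(θ − b)))
P_1 = 1/(1+e^{0.9720}) = 0.2745
P_2 = 1/(1+e^{0.6370}) = 0.3459
E[score] = 0.2745 + 0.3459 = 0.6204

0.62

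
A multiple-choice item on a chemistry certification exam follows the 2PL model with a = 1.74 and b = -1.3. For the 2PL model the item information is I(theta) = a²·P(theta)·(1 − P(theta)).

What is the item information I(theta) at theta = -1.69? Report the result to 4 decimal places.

0.6760

P = 1/(1+e^{0.6786}) = 0.3366
P(1−P) = 0.3366 × 0.6634 = 0.2233
I = a² × P(1−P) = 1.74² × 0.2233 = 0.67604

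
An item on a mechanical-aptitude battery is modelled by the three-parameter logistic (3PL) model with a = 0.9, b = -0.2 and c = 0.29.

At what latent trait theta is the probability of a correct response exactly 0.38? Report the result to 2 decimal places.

-2.34

P(theta) = c + (1 − c) · 1 / (1 + exp(−a(theta − b)))
Remove guessing floor: (0.38 − 0.29)/(1 − 0.29) = 0.1268
logit = ln(0.1268/0.8732) = -1.9299
theta = b + logit/(a) = -0.2 + (-1.9299)/0.9000 = -2.3443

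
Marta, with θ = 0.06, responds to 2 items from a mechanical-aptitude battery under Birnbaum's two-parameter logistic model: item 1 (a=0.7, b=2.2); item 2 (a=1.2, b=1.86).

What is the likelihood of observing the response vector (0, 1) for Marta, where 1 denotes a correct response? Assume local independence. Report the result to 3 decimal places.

0.085

P(θ) = 1 / (1 + exp(−a(θ − b)))
P_1 = 1/(1+e^{1.4980}) = 0.1827
P_2 = 1/(1+e^{2.1600}) = 0.1034
L = (1−P_1) × P_2 = 0.8173 × 0.1034 = 0.08451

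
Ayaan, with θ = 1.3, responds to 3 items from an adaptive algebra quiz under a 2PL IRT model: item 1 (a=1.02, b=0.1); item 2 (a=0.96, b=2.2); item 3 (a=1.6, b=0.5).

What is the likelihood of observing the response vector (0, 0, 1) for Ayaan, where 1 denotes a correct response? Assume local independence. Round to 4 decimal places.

P(θ) = 1 / (1 + exp(−a(θ − b)))
P_1 = 1/(1+e^{-1.2240}) = 0.7728
P_2 = 1/(1+e^{0.8640}) = 0.2965
P_3 = 1/(1+e^{-1.2800}) = 0.7824
L = (1−P_1) × (1−P_2) × P_3 = 0.2272 × 0.7035 × 0.7824 = 0.12508

0.1251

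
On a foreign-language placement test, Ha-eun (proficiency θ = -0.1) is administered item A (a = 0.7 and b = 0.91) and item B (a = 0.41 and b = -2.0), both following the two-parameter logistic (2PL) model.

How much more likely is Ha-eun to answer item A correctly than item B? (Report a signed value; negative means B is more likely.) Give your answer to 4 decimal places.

-0.3552

P(θ) = 1 / (1 + exp(−a(θ − b)))
P_A = 0.3303
P_B = 0.6855
P_A − P_B = -0.3552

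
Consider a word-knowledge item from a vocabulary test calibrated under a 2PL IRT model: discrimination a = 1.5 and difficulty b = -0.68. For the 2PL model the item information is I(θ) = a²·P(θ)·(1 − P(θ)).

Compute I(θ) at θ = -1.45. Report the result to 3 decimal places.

0.410

P = 1/(1+e^{1.1550}) = 0.2396
P(1−P) = 0.2396 × 0.7604 = 0.1822
I = a² × P(1−P) = 1.5² × 0.1822 = 0.40990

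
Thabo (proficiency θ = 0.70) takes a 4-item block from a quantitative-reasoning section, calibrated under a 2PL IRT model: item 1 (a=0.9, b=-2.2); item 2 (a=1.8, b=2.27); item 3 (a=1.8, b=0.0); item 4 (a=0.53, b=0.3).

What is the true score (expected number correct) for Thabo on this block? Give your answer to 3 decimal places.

2.319

P(θ) = 1 / (1 + exp(−a(θ − b)))
P_1 = 1/(1+e^{-2.6100}) = 0.9315
P_2 = 1/(1+e^{2.8260}) = 0.0559
P_3 = 1/(1+e^{-1.2600}) = 0.7790
P_4 = 1/(1+e^{-0.2120}) = 0.5528
E[score] = 0.9315 + 0.0559 + 0.7790 + 0.5528 = 2.3193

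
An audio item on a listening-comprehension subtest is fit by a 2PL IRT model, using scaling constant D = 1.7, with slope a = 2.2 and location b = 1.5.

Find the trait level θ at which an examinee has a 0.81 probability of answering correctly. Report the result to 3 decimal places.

P(θ) = 1 / (1 + exp(−D·a(θ − b)))
logit = ln(0.8100/0.1900) = 1.4500
θ = b + logit/(1.7·a) = 1.5 + 1.4500/3.7400 = 1.8877

1.888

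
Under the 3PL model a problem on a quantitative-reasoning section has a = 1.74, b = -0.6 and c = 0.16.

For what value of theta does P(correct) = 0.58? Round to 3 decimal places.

P(theta) = c + (1 − c) · 1 / (1 + exp(−a(theta − b)))
Remove guessing floor: (0.58 − 0.16)/(1 − 0.16) = 0.5000
logit = ln(0.5000/0.5000) = 0.0000
theta = b + logit/(a) = -0.6 + 0.0000/1.7400 = -0.6000

-0.600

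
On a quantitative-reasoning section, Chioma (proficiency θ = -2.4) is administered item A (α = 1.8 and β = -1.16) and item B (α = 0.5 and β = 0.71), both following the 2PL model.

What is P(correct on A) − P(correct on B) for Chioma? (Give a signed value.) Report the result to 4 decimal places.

-0.0775

P(θ) = 1 / (1 + exp(−α(θ − β)))
P_A = 0.0969
P_B = 0.1744
P_A − P_B = -0.0775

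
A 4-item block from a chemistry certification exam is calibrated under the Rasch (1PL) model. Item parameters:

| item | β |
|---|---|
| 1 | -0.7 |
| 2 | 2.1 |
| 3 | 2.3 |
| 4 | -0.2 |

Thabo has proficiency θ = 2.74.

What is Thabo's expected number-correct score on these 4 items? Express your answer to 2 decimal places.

P(θ) = 1 / (1 + exp(−(θ − β)))
P_1 = 1/(1+e^{-3.4400}) = 0.9689
P_2 = 1/(1+e^{-0.6400}) = 0.6548
P_3 = 1/(1+e^{-0.4400}) = 0.6083
P_4 = 1/(1+e^{-2.9400}) = 0.9498
E[score] = 0.9689 + 0.6548 + 0.6083 + 0.9498 = 3.1817

3.18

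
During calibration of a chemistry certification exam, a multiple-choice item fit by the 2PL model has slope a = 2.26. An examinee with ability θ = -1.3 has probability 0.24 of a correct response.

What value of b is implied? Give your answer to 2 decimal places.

P(θ) = 1 / (1 + exp(−a(θ − b)))
logit(0.24) = ln(0.24/0.76) = -1.1527
b = θ − logit/(a) = -1.3 − (-1.1527)/2.2600 = -0.7900

-0.79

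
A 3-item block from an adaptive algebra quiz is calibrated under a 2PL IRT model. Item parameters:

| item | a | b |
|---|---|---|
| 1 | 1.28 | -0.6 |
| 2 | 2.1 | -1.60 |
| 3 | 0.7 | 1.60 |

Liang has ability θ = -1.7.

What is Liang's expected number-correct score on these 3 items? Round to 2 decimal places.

0.73

P(θ) = 1 / (1 + exp(−a(θ − b)))
P_1 = 1/(1+e^{1.4080}) = 0.1965
P_2 = 1/(1+e^{0.2100}) = 0.4477
P_3 = 1/(1+e^{2.3100}) = 0.0903
E[score] = 0.1965 + 0.4477 + 0.0903 = 0.7345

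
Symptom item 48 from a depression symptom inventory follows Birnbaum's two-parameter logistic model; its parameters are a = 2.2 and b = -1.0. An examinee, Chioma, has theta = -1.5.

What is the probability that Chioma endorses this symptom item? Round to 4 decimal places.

0.2497

P(theta) = 1 / (1 + exp(−a(theta − b)))
Exponent: 2.2 × (-1.5 − (-1.0)) = -1.1000
1/(1 + e^{1.1000}) = 0.2497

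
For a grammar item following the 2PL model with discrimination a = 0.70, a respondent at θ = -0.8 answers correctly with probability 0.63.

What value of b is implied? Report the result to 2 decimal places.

P(θ) = 1 / (1 + exp(−a(θ − b)))
logit(0.63) = ln(0.63/0.37) = 0.5322
b = θ − logit/(a) = -0.8 − 0.5322/0.7000 = -1.5603

-1.56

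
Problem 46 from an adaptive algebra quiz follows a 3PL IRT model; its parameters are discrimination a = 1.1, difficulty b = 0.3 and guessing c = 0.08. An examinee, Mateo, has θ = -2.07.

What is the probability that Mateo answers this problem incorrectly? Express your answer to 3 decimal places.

0.857

P(θ) = c + (1 − c) · 1 / (1 + exp(−a(θ − b)))
Exponent: 1.1 × (-2.07 − 0.3) = -2.6070
1/(1 + e^{2.6070}) = 0.0687
P = 0.08 + 0.92 × 0.0687 = 0.1432
P(incorrect) = 1 − 0.1432 = 0.8568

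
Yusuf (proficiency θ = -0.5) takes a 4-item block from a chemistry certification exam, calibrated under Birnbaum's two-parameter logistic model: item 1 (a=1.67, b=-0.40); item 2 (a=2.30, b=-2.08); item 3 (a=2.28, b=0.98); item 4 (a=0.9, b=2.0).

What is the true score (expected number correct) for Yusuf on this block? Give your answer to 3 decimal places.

P(θ) = 1 / (1 + exp(−a(θ − b)))
P_1 = 1/(1+e^{0.1670}) = 0.4583
P_2 = 1/(1+e^{-3.6340}) = 0.9743
P_3 = 1/(1+e^{3.3744}) = 0.0331
P_4 = 1/(1+e^{2.2500}) = 0.0953
E[score] = 0.4583 + 0.9743 + 0.0331 + 0.0953 = 1.5611

1.561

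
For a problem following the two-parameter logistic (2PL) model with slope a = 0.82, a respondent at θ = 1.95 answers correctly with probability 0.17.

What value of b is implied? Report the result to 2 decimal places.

3.88

P(θ) = 1 / (1 + exp(−a(θ − b)))
logit(0.17) = ln(0.17/0.83) = -1.5856
b = θ − logit/(a) = 1.95 − (-1.5856)/0.8200 = 3.8837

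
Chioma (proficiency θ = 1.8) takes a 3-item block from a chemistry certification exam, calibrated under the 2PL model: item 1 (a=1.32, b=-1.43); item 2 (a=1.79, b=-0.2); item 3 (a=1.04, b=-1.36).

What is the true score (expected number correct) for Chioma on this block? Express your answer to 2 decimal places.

P(θ) = 1 / (1 + exp(−a(θ − b)))
P_1 = 1/(1+e^{-4.2636}) = 0.9861
P_2 = 1/(1+e^{-3.5800}) = 0.9729
P_3 = 1/(1+e^{-3.2864}) = 0.9640
E[score] = 0.9861 + 0.9729 + 0.9640 = 2.9230

2.92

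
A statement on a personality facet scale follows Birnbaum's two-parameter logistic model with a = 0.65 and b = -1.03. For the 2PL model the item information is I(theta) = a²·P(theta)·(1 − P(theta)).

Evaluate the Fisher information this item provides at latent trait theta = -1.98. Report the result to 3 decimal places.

P = 1/(1+e^{0.6175}) = 0.3504
P(1−P) = 0.3504 × 0.6496 = 0.2276
I = a² × P(1−P) = 0.65² × 0.2276 = 0.09616

0.096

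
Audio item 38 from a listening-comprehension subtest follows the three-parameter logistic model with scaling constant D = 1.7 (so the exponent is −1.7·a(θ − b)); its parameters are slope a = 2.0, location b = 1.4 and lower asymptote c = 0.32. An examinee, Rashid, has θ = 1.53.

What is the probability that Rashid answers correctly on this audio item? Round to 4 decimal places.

0.7339

P(θ) = c + (1 − c) · 1 / (1 + exp(−D·a(θ − b)))
Exponent: 1.7 × 2.0 × (1.53 − 1.4) = 0.4420
1/(1 + e^{-0.4420}) = 0.6087
P = 0.32 + 0.68 × 0.6087 = 0.7339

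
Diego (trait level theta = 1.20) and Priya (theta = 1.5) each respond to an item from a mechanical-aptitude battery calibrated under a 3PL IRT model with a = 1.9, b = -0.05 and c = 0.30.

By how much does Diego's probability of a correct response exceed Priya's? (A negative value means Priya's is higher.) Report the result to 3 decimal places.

P(theta) = c + (1 − c) · 1 / (1 + exp(−a(theta − b)))
P(Diego) = 0.9404  [exponent 2.3750]
P(Priya) = 0.9650  [exponent 2.9450]
Difference = 0.9404 − 0.9650 = -0.0246

-0.025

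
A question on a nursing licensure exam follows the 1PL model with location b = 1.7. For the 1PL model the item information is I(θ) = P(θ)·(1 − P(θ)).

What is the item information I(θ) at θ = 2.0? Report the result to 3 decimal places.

P = 1/(1+e^{-0.3000}) = 0.5744
P(1−P) = 0.5744 × 0.4256 = 0.2445
I = P(1−P) = 0.24446

0.244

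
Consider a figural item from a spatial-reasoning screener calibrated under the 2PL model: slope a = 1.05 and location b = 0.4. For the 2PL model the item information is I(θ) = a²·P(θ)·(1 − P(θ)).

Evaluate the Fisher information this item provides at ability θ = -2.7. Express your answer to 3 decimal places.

P = 1/(1+e^{3.2550}) = 0.0371
P(1−P) = 0.0371 × 0.9629 = 0.0358
I = a² × P(1−P) = 1.05² × 0.0358 = 0.03943

0.039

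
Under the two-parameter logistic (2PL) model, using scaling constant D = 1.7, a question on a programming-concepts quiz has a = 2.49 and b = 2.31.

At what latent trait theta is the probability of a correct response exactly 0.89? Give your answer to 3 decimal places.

P(theta) = 1 / (1 + exp(−D·a(theta − b)))
logit = ln(0.8900/0.1100) = 2.0907
theta = b + logit/(1.7·a) = 2.31 + 2.0907/4.2330 = 2.8039

2.804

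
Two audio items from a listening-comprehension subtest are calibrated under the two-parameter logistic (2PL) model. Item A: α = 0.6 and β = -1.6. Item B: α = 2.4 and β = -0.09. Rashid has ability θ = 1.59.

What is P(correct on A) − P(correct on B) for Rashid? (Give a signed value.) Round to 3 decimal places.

P(θ) = 1 / (1 + exp(−α(θ − β)))
P_A = 0.8715
P_B = 0.9826
P_A − P_B = -0.1111

-0.111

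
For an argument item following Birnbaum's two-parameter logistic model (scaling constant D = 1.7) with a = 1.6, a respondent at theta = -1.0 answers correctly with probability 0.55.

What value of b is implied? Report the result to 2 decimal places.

-1.07

P(theta) = 1 / (1 + exp(−D·a(theta − b)))
logit(0.55) = ln(0.55/0.45) = 0.2007
b = theta − logit/(1.7·a) = -1.0 − 0.2007/2.7200 = -1.0738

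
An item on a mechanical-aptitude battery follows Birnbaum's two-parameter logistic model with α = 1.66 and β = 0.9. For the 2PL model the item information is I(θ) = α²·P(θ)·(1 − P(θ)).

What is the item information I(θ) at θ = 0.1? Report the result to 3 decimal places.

0.456

P = 1/(1+e^{1.3280}) = 0.2095
P(1−P) = 0.2095 × 0.7905 = 0.1656
I = α² × P(1−P) = 1.66² × 0.1656 = 0.45634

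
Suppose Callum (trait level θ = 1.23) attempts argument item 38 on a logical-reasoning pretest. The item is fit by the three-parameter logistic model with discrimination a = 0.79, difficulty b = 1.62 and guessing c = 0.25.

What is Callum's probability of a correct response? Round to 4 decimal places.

P(θ) = c + (1 − c) · 1 / (1 + exp(−a(θ − b)))
Exponent: 0.79 × (1.23 − 1.62) = -0.3081
1/(1 + e^{0.3081}) = 0.4236
P = 0.25 + 0.75 × 0.4236 = 0.5677

0.5677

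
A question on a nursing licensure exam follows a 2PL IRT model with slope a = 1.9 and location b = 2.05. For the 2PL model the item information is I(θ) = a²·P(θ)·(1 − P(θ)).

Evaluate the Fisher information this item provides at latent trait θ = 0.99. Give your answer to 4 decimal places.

P = 1/(1+e^{2.0140}) = 0.1177
P(1−P) = 0.1177 × 0.8823 = 0.1039
I = a² × P(1−P) = 1.9² × 0.1039 = 0.37500

0.3750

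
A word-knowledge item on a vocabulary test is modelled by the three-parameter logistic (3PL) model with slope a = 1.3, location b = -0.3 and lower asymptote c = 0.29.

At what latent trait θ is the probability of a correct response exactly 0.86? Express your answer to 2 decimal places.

0.78

P(θ) = c + (1 − c) · 1 / (1 + exp(−a(θ − b)))
Remove guessing floor: (0.86 − 0.29)/(1 − 0.29) = 0.8028
logit = ln(0.8028/0.1972) = 1.4040
θ = b + logit/(a) = -0.3 + 1.4040/1.3000 = 0.7800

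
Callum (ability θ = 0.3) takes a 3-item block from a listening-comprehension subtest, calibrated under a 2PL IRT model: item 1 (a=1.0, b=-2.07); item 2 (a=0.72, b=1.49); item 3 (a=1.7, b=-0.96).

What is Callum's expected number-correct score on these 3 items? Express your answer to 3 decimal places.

P(θ) = 1 / (1 + exp(−a(θ − b)))
P_1 = 1/(1+e^{-2.3700}) = 0.9145
P_2 = 1/(1+e^{0.8568}) = 0.2980
P_3 = 1/(1+e^{-2.1420}) = 0.8949
E[score] = 0.9145 + 0.2980 + 0.8949 = 2.1074

2.107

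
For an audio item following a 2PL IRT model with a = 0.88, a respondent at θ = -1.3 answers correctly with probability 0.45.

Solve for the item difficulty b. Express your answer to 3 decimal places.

P(θ) = 1 / (1 + exp(−a(θ − b)))
logit(0.45) = ln(0.45/0.55) = -0.2007
b = θ − logit/(a) = -1.3 − (-0.2007)/0.8800 = -1.0720

-1.072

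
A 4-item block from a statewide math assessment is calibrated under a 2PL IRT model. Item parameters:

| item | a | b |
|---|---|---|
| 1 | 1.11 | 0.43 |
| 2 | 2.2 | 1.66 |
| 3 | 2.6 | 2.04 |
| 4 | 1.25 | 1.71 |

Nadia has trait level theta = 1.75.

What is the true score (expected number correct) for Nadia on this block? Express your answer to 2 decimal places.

2.19

P(theta) = 1 / (1 + exp(−a(theta − b)))
P_1 = 1/(1+e^{-1.4652}) = 0.8123
P_2 = 1/(1+e^{-0.1980}) = 0.5493
P_3 = 1/(1+e^{0.7540}) = 0.3200
P_4 = 1/(1+e^{-0.0500}) = 0.5125
E[score] = 0.8123 + 0.5493 + 0.3200 + 0.5125 = 2.1941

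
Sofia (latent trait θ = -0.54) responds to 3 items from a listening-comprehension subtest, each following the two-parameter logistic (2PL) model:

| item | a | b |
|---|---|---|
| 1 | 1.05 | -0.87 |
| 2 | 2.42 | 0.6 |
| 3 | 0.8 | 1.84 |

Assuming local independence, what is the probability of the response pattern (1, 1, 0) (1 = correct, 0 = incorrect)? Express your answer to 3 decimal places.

0.030

P(θ) = 1 / (1 + exp(−a(θ − b)))
P_1 = 1/(1+e^{-0.3465}) = 0.5858
P_2 = 1/(1+e^{2.7588}) = 0.0596
P_3 = 1/(1+e^{1.9040}) = 0.1297
L = P_1 × P_2 × (1−P_3) = 0.5858 × 0.0596 × 0.8703 = 0.03038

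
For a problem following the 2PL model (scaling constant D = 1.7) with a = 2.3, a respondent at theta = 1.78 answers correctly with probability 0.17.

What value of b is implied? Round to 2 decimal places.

2.19

P(theta) = 1 / (1 + exp(−D·a(theta − b)))
logit(0.17) = ln(0.17/0.83) = -1.5856
b = theta − logit/(1.7·a) = 1.78 − (-1.5856)/3.9100 = 2.1855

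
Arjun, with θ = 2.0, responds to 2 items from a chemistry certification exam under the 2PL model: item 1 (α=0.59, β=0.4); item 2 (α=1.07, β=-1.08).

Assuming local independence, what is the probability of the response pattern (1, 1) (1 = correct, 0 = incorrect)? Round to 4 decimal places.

0.6942

P(θ) = 1 / (1 + exp(−α(θ − β)))
P_1 = 1/(1+e^{-0.9440}) = 0.7199
P_2 = 1/(1+e^{-3.2956}) = 0.9643
L = P_1 × P_2 = 0.7199 × 0.9643 = 0.69419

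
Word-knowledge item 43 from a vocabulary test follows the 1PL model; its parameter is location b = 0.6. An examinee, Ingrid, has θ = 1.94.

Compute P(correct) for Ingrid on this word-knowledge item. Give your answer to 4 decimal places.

P(θ) = 1 / (1 + exp(−(θ − b)))
Exponent: (1.94 − 0.6) = 1.3400
1/(1 + e^{-1.3400}) = 0.7925
P = 0.7925

0.7925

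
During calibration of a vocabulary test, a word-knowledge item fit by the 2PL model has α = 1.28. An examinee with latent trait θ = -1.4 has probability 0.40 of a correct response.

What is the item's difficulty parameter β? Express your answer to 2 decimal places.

P(θ) = 1 / (1 + exp(−α(θ − β)))
logit(0.40) = ln(0.40/0.60) = -0.4055
β = θ − logit/(α) = -1.4 − (-0.4055)/1.2800 = -1.0832

-1.08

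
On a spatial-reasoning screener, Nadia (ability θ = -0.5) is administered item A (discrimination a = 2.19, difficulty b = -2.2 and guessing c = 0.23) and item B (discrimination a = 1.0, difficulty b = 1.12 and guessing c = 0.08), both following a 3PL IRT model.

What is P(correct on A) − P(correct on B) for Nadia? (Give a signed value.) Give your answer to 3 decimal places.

P(θ) = c + (1 − c) · 1 / (1 + exp(−a(θ − b)))
P_A = 0.9818
P_B = 0.2320
P_A − P_B = 0.7498

0.750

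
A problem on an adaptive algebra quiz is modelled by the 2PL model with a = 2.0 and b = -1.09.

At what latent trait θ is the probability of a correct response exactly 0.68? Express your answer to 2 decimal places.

-0.71

P(θ) = 1 / (1 + exp(−a(θ − b)))
logit = ln(0.6800/0.3200) = 0.7538
θ = b + logit/(a) = -1.09 + 0.7538/2.0000 = -0.7131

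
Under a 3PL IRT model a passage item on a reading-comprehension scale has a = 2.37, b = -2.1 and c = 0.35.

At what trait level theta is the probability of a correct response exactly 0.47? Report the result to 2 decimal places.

P(theta) = c + (1 − c) · 1 / (1 + exp(−a(theta − b)))
Remove guessing floor: (0.47 − 0.35)/(1 − 0.35) = 0.1846
logit = ln(0.1846/0.8154) = -1.4854
theta = b + logit/(a) = -2.1 + (-1.4854)/2.3700 = -2.7267

-2.73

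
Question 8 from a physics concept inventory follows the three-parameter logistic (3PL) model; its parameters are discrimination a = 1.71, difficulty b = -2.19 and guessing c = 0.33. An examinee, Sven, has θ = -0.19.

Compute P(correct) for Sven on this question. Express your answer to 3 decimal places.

P(θ) = c + (1 − c) · 1 / (1 + exp(−a(θ − b)))
Exponent: 1.71 × (-0.19 − (-2.19)) = 3.4200
1/(1 + e^{-3.4200}) = 0.9683
P = 0.33 + 0.67 × 0.9683 = 0.9788

0.979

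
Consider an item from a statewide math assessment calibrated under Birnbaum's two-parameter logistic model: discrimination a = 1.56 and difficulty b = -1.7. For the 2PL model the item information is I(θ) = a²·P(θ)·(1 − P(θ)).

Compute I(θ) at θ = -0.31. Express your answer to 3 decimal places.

0.224

P = 1/(1+e^{-2.1684}) = 0.8974
P(1−P) = 0.8974 × 0.1026 = 0.0921
I = a² × P(1−P) = 1.56² × 0.0921 = 0.22412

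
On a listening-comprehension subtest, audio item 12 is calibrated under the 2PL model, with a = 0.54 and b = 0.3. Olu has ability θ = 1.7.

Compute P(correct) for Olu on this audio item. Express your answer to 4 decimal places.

P(θ) = 1 / (1 + exp(−a(θ − b)))
Exponent: 0.54 × (1.7 − 0.3) = 0.7560
1/(1 + e^{-0.7560}) = 0.6805

0.6805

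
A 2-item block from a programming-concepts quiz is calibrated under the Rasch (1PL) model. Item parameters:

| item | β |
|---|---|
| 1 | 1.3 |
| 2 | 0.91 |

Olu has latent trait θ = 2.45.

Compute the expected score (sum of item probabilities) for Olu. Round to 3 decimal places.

1.583

P(θ) = 1 / (1 + exp(−(θ − β)))
P_1 = 1/(1+e^{-1.1500}) = 0.7595
P_2 = 1/(1+e^{-1.5400}) = 0.8235
E[score] = 0.7595 + 0.8235 = 1.5830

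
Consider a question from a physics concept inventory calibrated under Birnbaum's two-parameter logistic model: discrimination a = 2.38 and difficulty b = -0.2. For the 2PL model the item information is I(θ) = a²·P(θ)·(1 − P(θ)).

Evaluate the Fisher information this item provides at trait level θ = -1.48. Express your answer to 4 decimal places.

P = 1/(1+e^{3.0464}) = 0.0454
P(1−P) = 0.0454 × 0.9546 = 0.0433
I = a² × P(1−P) = 2.38² × 0.0433 = 0.24535

0.2454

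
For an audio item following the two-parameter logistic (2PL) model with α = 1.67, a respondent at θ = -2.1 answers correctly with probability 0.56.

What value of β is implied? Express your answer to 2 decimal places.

-2.24

P(θ) = 1 / (1 + exp(−α(θ − β)))
logit(0.56) = ln(0.56/0.44) = 0.2412
β = θ − logit/(α) = -2.1 − 0.2412/1.6700 = -2.2444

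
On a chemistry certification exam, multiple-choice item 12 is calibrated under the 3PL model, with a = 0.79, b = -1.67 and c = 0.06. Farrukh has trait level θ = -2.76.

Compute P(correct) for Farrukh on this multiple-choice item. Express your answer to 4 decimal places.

P(θ) = c + (1 − c) · 1 / (1 + exp(−a(θ − b)))
Exponent: 0.79 × (-2.76 − (-1.67)) = -0.8611
1/(1 + e^{0.8611}) = 0.2971
P = 0.06 + 0.94 × 0.2971 = 0.3393

0.3393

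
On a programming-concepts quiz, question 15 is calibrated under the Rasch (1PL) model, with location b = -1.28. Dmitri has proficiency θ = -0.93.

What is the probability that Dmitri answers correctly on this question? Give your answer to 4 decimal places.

P(θ) = 1 / (1 + exp(−(θ − b)))
Exponent: (-0.93 − (-1.28)) = 0.3500
1/(1 + e^{-0.3500}) = 0.5866
P = 0.5866

0.5866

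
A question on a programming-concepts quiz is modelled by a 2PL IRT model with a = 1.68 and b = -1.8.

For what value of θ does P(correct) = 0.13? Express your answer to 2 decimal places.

-2.93

P(θ) = 1 / (1 + exp(−a(θ − b)))
logit = ln(0.1300/0.8700) = -1.9010
θ = b + logit/(a) = -1.8 + (-1.9010)/1.6800 = -2.9315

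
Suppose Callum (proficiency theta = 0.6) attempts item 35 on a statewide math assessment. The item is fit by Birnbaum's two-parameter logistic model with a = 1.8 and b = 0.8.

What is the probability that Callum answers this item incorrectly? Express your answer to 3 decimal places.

0.589

P(theta) = 1 / (1 + exp(−a(theta − b)))
Exponent: 1.8 × (0.6 − 0.8) = -0.3600
1/(1 + e^{0.3600}) = 0.4110
P(incorrect) = 1 − 0.4110 = 0.5890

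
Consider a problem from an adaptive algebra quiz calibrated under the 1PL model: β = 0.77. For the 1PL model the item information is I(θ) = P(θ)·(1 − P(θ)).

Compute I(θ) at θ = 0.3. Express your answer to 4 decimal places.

0.2367

P = 1/(1+e^{0.4700}) = 0.3846
P(1−P) = 0.3846 × 0.6154 = 0.2367
I = P(1−P) = 0.23669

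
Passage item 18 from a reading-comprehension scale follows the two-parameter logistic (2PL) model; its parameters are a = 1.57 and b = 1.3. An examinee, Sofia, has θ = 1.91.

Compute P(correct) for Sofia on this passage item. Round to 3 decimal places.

P(θ) = 1 / (1 + exp(−a(θ − b)))
Exponent: 1.57 × (1.91 − 1.3) = 0.9577
1/(1 + e^{-0.9577}) = 0.7227

0.723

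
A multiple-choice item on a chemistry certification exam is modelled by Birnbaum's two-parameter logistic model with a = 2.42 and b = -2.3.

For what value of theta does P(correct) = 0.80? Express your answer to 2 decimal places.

P(theta) = 1 / (1 + exp(−a(theta − b)))
logit = ln(0.8000/0.2000) = 1.3863
theta = b + logit/(a) = -2.3 + 1.3863/2.4200 = -1.7272

-1.73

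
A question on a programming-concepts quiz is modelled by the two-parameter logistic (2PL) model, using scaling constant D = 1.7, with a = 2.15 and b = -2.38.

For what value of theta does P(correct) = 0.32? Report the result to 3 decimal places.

P(theta) = 1 / (1 + exp(−D·a(theta − b)))
logit = ln(0.3200/0.6800) = -0.7538
theta = b + logit/(1.7·a) = -2.38 + (-0.7538)/3.6550 = -2.5862

-2.586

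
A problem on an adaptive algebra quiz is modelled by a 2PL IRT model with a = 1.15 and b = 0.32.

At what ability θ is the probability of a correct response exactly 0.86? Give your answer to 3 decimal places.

P(θ) = 1 / (1 + exp(−a(θ − b)))
logit = ln(0.8600/0.1400) = 1.8153
θ = b + logit/(a) = 0.32 + 1.8153/1.1500 = 1.8985

1.899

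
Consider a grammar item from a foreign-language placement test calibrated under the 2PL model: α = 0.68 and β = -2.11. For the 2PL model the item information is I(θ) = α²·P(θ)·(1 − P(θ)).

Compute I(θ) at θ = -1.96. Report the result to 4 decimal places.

0.1153

P = 1/(1+e^{-0.1020}) = 0.5255
P(1−P) = 0.5255 × 0.4745 = 0.2494
I = α² × P(1−P) = 0.68² × 0.2494 = 0.11530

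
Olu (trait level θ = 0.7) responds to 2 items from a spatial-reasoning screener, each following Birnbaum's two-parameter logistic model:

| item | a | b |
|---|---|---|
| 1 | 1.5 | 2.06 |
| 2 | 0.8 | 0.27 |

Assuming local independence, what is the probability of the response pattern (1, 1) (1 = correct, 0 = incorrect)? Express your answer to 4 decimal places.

0.0673

P(θ) = 1 / (1 + exp(−a(θ − b)))
P_1 = 1/(1+e^{2.0400}) = 0.1151
P_2 = 1/(1+e^{-0.3440}) = 0.5852
L = P_1 × P_2 = 0.1151 × 0.5852 = 0.06733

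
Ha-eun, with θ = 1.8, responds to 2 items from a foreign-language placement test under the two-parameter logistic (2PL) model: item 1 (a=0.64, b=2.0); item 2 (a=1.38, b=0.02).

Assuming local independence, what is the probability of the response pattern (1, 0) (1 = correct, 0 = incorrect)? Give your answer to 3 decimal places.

P(θ) = 1 / (1 + exp(−a(θ − b)))
P_1 = 1/(1+e^{0.1280}) = 0.4680
P_2 = 1/(1+e^{-2.4564}) = 0.9210
L = P_1 × (1−P_2) = 0.4680 × 0.0790 = 0.03696

0.037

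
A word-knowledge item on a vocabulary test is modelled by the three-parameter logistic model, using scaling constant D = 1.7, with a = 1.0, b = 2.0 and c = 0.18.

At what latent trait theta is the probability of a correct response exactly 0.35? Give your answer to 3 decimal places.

1.211

P(theta) = c + (1 − c) · 1 / (1 + exp(−D·a(theta − b)))
Remove guessing floor: (0.35 − 0.18)/(1 − 0.18) = 0.2073
logit = ln(0.2073/0.7927) = -1.3412
theta = b + logit/(1.7·a) = 2.0 + (-1.3412)/1.7000 = 1.2111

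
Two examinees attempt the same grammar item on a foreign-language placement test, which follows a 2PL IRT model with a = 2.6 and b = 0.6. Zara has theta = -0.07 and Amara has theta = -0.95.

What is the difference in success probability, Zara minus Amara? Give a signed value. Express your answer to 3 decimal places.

P(theta) = 1 / (1 + exp(−a(theta − b)))
P(Zara) = 0.1491  [exponent -1.7420]
P(Amara) = 0.0175  [exponent -4.0300]
Difference = 0.1491 − 0.0175 = 0.1316

0.132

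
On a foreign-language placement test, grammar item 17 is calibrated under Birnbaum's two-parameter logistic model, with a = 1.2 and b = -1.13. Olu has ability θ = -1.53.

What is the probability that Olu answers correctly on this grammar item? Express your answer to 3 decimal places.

0.382

P(θ) = 1 / (1 + exp(−a(θ − b)))
Exponent: 1.2 × (-1.53 − (-1.13)) = -0.4800
1/(1 + e^{0.4800}) = 0.3823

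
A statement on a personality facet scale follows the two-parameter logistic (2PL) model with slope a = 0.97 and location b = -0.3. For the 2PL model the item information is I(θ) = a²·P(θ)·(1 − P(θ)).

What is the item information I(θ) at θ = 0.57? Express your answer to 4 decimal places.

0.1979

P = 1/(1+e^{-0.8439}) = 0.6993
P(1−P) = 0.6993 × 0.3007 = 0.2103
I = a² × P(1−P) = 0.97² × 0.2103 = 0.19786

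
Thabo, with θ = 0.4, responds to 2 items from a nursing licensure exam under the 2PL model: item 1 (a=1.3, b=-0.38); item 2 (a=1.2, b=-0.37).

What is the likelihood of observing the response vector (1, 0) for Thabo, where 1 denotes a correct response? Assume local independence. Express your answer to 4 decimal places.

P(θ) = 1 / (1 + exp(−a(θ − b)))
P_1 = 1/(1+e^{-1.0140}) = 0.7338
P_2 = 1/(1+e^{-0.9240}) = 0.7159
L = P_1 × (1−P_2) = 0.7338 × 0.2841 = 0.20851

0.2085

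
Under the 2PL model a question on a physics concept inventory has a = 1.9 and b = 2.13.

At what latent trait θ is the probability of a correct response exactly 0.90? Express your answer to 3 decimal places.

P(θ) = 1 / (1 + exp(−a(θ − b)))
logit = ln(0.9000/0.1000) = 2.1972
θ = b + logit/(a) = 2.13 + 2.1972/1.9000 = 3.2864

3.286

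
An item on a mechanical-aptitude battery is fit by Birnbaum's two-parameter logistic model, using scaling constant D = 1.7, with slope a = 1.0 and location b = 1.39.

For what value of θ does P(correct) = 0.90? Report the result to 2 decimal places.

P(θ) = 1 / (1 + exp(−D·a(θ − b)))
logit = ln(0.9000/0.1000) = 2.1972
θ = b + logit/(1.7·a) = 1.39 + 2.1972/1.7000 = 2.6825

2.68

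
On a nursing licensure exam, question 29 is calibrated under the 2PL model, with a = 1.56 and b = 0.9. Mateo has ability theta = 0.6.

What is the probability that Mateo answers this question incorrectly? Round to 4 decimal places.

0.6149

P(theta) = 1 / (1 + exp(−a(theta − b)))
Exponent: 1.56 × (0.6 − 0.9) = -0.4680
1/(1 + e^{0.4680}) = 0.3851
P(incorrect) = 1 − 0.3851 = 0.6149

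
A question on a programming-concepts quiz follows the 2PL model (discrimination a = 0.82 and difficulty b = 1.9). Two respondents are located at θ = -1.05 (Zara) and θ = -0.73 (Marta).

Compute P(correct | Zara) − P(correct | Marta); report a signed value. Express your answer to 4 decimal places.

P(θ) = 1 / (1 + exp(−a(θ − b)))
P(Zara) = 0.0817  [exponent -2.4190]
P(Marta) = 0.1037  [exponent -2.1566]
Difference = 0.0817 − 0.1037 = -0.0220

-0.0220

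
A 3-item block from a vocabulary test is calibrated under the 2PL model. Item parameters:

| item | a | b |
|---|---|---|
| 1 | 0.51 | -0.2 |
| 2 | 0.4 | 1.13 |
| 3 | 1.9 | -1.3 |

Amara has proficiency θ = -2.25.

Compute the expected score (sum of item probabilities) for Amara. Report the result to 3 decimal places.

0.607

P(θ) = 1 / (1 + exp(−a(θ − b)))
P_1 = 1/(1+e^{1.0455}) = 0.2601
P_2 = 1/(1+e^{1.3520}) = 0.2055
P_3 = 1/(1+e^{1.8050}) = 0.1412
E[score] = 0.2601 + 0.2055 + 0.1412 = 0.6069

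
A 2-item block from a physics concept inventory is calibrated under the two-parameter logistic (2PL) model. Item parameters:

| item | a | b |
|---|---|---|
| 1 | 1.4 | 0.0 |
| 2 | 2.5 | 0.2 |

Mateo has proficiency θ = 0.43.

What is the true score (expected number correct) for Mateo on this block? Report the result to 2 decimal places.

P(θ) = 1 / (1 + exp(−a(θ − b)))
P_1 = 1/(1+e^{-0.6020}) = 0.6461
P_2 = 1/(1+e^{-0.5750}) = 0.6399
E[score] = 0.6461 + 0.6399 = 1.2860

1.29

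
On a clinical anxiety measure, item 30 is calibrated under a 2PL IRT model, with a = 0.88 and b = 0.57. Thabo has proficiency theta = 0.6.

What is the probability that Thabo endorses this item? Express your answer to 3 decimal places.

P(theta) = 1 / (1 + exp(−a(theta − b)))
Exponent: 0.88 × (0.6 − 0.57) = 0.0264
1/(1 + e^{-0.0264}) = 0.5066

0.507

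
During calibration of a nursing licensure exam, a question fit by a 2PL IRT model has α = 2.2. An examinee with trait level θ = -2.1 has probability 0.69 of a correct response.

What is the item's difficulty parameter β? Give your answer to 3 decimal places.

-2.464

P(θ) = 1 / (1 + exp(−α(θ − β)))
logit(0.69) = ln(0.69/0.31) = 0.8001
β = θ − logit/(α) = -2.1 − 0.8001/2.2000 = -2.4637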